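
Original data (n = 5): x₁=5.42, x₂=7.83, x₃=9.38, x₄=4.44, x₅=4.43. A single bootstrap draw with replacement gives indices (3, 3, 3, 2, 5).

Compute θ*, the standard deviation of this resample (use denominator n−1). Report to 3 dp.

θ* = 2.148

Resample values: 9.38, 9.38, 9.38, 7.83, 4.43.
Mean = 8.0800; sum of squared deviations = 18.4550
s² = 18.4550 / 4 = 4.6138
s = √4.6138 = 2.148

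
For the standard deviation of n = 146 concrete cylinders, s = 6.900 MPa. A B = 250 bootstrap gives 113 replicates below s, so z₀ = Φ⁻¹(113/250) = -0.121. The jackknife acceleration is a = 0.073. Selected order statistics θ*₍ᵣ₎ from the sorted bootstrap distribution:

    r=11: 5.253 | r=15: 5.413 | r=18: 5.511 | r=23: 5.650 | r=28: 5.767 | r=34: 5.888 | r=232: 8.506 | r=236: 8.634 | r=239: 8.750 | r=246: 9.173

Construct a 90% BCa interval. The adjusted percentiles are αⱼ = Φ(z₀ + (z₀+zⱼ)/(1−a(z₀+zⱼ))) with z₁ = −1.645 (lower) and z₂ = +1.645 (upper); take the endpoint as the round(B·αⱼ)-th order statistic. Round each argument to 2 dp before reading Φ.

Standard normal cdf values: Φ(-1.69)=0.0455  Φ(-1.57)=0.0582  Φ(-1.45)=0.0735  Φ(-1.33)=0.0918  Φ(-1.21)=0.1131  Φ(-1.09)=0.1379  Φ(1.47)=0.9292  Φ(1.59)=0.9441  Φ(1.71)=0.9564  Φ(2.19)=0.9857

Lower: z₀ + z₁ = -0.121 + (-1.645) = -1.766; 1 − a(z₀+z₁) = 1 − (0.073)(-1.766) = 1.1289; argument = -0.121 + (-1.766)/1.1289 = -1.6853 → -1.69.
α₁ = Φ(-1.69) = 0.0455; rank = round(250 × 0.0455) = 11; θ*₍11₎ = 5.253.
Upper: z₀ + z₂ = 1.524; 1 − a(z₀+z₂) = 0.8887; argument = 1.5938 → 1.59; α₂ = 0.9441; rank = 236; θ*₍236₎ = 8.634.

(5.253, 8.634)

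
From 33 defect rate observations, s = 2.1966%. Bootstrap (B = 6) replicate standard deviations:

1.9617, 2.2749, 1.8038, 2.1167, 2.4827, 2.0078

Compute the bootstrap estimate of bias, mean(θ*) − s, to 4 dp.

bias = −0.0887

mean(θ*) = (1.9617 + 2.2749 + 1.8038 + 2.1167 + 2.4827 + 2.0078) / 6 = 2.10793
bias = 2.10793 − 2.1966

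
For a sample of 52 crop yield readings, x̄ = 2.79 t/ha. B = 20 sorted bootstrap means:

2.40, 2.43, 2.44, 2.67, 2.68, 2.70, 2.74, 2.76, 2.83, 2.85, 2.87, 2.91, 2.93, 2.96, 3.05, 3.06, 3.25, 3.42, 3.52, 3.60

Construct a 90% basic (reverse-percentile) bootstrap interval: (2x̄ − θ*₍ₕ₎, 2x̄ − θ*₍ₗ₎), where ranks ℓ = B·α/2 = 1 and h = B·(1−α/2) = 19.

(2.06, 3.18)

Percentile endpoints at ranks 1 and 19: θ*₍1₎ = 2.40, θ*₍19₎ = 3.52.
Basic interval reflects these around x̄:
  lower = 2 × 2.79 − 3.52 = 2.06
  upper = 2 × 2.79 − 2.40 = 3.18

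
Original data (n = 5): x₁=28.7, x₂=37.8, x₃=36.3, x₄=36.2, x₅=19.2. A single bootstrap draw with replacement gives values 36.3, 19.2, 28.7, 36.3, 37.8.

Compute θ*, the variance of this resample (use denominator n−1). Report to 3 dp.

Mean = 31.6600; sum of squared deviations = 244.7720
s² = 244.7720 / 4 = 61.1930

θ* = 61.193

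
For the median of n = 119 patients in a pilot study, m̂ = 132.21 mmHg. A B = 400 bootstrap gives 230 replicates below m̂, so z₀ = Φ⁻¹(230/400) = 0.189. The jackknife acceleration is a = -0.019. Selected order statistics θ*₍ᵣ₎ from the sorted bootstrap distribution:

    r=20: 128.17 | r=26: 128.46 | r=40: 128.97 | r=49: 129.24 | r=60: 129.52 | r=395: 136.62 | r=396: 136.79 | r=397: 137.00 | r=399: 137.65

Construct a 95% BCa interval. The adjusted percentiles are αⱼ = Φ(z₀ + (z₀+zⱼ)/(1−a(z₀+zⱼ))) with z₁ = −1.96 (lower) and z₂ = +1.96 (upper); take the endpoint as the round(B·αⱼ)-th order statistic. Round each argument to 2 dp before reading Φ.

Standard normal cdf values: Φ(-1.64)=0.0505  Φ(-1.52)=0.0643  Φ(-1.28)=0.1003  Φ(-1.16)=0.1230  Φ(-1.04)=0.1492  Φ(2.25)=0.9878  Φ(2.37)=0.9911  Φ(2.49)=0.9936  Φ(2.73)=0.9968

Lower: z₀ + z₁ = 0.189 + (-1.960) = -1.771; 1 − a(z₀+z₁) = 1 − (-0.019)(-1.771) = 0.9664; argument = 0.189 + (-1.771)/0.9664 = -1.6437 → -1.64.
α₁ = Φ(-1.64) = 0.0505; rank = round(400 × 0.0505) = 20; θ*₍20₎ = 128.17.
Upper: z₀ + z₂ = 2.149; 1 − a(z₀+z₂) = 1.0408; argument = 2.2537 → 2.25; α₂ = 0.9878; rank = 395; θ*₍395₎ = 136.62.

(128.17, 136.62)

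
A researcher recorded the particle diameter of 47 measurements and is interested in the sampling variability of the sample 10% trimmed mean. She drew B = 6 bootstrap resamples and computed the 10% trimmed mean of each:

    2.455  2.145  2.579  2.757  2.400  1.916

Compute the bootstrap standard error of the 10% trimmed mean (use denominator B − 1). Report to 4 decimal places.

Bootstrap SE is the standard deviation of the 6 replicate 10% trimmed means.
Mean of replicates: (2.455 + 2.145 + 2.579 + 2.757 + 2.400 + 1.916) / 6 = 14.25200 / 6 = 2.37533
Sum of squared deviations: (+0.07967)² + (−0.23033)² + (+0.20367)² + (+0.38167)² + (+0.02467)² + (−0.45933)² = 0.45815
Variance = 0.45815 / 5 = 0.09163
SE* = √0.09163

SE* = 0.3027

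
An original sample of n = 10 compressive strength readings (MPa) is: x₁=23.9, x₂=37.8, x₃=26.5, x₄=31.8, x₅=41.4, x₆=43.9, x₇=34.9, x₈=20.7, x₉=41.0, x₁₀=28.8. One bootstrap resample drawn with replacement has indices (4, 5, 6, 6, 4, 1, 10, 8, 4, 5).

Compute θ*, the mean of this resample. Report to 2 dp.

Resample values: 31.8, 41.4, 43.9, 43.9, 31.8, 23.9, 28.8, 20.7, 31.8, 41.4.
Mean = (31.8 + 41.4 + 43.9 + 43.9 + 31.8 + 23.9 + 28.8 + 20.7 + 31.8 + 41.4) / 10 = 339.40 / 10 = 33.94

θ* = 33.94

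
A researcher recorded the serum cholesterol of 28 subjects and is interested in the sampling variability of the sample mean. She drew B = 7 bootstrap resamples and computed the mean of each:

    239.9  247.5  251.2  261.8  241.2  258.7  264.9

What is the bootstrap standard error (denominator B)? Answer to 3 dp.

SE* = 9.189

Bootstrap SE is the standard deviation of the 7 replicate means.
Mean of replicates: (239.9 + 247.5 + 251.2 + 261.8 + 241.2 + 258.7 + 264.9) / 7 = 1765.2000 / 7 = 252.1714
Sum of squared deviations: (−12.2714)² + (−4.6714)² + (−0.9714)² + (+9.6286)² + (−10.9714)² + (+6.5286)² + (+12.7286)² = 591.0743
Variance = 591.0743 / 7 = 84.4392
SE* = √84.4392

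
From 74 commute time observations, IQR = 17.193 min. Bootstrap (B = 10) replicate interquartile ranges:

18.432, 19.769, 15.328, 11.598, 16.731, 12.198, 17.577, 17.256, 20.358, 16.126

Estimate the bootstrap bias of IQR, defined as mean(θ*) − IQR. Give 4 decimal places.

mean(θ*) = (18.432 + 19.769 + 15.328 + 11.598 + 16.731 + 12.198 + 17.577 + 17.256 + 20.358 + 16.126) / 10 = 16.53730
bias = 16.53730 − 17.193

bias = −0.6557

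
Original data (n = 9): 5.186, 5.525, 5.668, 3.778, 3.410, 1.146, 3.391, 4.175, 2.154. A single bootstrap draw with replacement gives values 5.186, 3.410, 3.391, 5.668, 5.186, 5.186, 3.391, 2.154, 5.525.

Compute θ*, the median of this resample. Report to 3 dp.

θ* = 5.186

Sorted: 2.154, 3.391, 3.391, 3.410, 5.186, 5.186, 5.186, 5.525, 5.668
Median = middle value = 5.186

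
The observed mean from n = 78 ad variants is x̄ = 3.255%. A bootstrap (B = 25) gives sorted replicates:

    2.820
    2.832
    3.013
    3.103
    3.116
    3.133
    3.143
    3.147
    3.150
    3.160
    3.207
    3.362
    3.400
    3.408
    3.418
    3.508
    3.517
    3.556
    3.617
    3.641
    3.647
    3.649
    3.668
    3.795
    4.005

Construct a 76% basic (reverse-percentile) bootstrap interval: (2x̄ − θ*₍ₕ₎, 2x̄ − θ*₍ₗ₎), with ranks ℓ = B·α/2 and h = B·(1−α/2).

(2.861, 3.497)

Percentile endpoints at ranks 3 and 22: θ*₍3₎ = 3.013, θ*₍22₎ = 3.649.
Basic interval reflects these around x̄:
  lower = 2 × 3.255 − 3.649 = 2.861
  upper = 2 × 3.255 − 3.013 = 3.497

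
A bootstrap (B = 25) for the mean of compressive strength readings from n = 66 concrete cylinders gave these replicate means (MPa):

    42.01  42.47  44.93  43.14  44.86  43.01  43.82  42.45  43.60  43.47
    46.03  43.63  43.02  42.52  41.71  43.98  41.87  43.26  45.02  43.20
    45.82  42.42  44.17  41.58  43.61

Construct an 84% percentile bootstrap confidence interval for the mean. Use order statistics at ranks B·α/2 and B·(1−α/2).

Sorted replicates: 41.58, 41.71, 41.87, 42.01, 42.42, 42.45, 42.47, 42.52, 43.01, 43.02, 43.14, 43.20, 43.26, 43.47, 43.60, 43.61, 43.63, 43.82, 43.98, 44.17, 44.86, 44.93, 45.02, 45.82, 46.03
α = 0.16; lower rank = 25 × 0.080 = 2; upper rank = 25 × 0.920 = 23.
The 2nd smallest replicate is 41.71; the 23rd is 45.02.

(41.71, 45.02)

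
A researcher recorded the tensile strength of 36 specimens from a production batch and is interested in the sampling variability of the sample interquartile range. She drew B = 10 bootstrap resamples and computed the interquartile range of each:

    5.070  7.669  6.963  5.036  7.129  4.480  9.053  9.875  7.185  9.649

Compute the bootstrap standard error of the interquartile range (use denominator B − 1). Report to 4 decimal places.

Bootstrap SE is the standard deviation of the 10 replicate interquartile ranges.
Mean of replicates: (5.070 + 7.669 + 6.963 + 5.036 + 7.129 + 4.480 + 9.053 + 9.875 + 7.185 + 9.649) / 10 = 72.10900 / 10 = 7.21090
Sum of squared deviations: (−2.14090)² + (+0.45810)² + (−0.24790)² + (−2.17490)² + (−0.08190)² + (−2.73090)² + (+1.84210)² + (+2.66410)² + (−0.02590)² + (+2.43810)² = 33.48524
Variance = 33.48524 / 9 = 3.72058
SE* = √3.72058

SE* = 1.9289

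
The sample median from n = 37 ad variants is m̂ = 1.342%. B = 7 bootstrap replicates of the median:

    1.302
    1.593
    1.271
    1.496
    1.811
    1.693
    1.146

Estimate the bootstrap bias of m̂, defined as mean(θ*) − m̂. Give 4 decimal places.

bias = +0.1311

mean(θ*) = (1.302 + 1.593 + 1.271 + 1.496 + 1.811 + 1.693 + 1.146) / 7 = 1.47314
bias = 1.47314 − 1.342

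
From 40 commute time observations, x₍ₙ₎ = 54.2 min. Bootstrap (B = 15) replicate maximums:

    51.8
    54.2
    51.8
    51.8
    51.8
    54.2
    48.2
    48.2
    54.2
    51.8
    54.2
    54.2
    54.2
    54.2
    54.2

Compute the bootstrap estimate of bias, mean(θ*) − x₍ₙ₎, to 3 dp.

mean(θ*) = (51.8 + 54.2 + 51.8 + 51.8 + 51.8 + 54.2 + 48.2 + 48.2 + 54.2 + 51.8 + 54.2 + 54.2 + 54.2 + 54.2 + 54.2) / 15 = 52.6000
bias = 52.6000 − 54.2

bias = −1.600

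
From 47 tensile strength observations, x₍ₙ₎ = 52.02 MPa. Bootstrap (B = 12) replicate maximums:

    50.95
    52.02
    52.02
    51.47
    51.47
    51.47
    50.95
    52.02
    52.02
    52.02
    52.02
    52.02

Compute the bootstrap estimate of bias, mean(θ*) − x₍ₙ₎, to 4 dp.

mean(θ*) = (50.95 + 52.02 + 52.02 + 51.47 + 51.47 + 51.47 + 50.95 + 52.02 + 52.02 + 52.02 + 52.02 + 52.02) / 12 = 51.70417
bias = 51.70417 − 52.02

bias = −0.3158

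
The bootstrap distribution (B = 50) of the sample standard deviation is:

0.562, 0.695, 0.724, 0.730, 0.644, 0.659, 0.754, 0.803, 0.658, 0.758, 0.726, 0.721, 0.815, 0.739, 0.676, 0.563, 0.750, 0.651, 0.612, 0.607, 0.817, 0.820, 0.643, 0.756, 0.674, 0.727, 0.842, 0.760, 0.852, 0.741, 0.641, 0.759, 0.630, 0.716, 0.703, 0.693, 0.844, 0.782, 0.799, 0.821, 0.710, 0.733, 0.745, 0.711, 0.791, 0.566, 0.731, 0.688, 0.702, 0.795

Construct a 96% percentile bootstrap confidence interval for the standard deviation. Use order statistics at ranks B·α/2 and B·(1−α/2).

(0.562, 0.844)

Sorted replicates: 0.562, 0.563, 0.566, 0.607, 0.612, 0.630, 0.641, 0.643, 0.644, 0.651, 0.658, 0.659, 0.674, 0.676, 0.688, 0.693, 0.695, 0.702, 0.703, 0.710, 0.711, 0.716, 0.721, 0.724, 0.726, 0.727, 0.730, 0.731, 0.733, 0.739, 0.741, 0.745, 0.750, 0.754, 0.756, 0.758, 0.759, 0.760, 0.782, 0.791, 0.795, 0.799, 0.803, 0.815, 0.817, 0.820, 0.821, 0.842, 0.844, 0.852
α = 0.04; lower rank = 50 × 0.020 = 1; upper rank = 50 × 0.980 = 49.
The 1st smallest replicate is 0.562; the 49th is 0.844.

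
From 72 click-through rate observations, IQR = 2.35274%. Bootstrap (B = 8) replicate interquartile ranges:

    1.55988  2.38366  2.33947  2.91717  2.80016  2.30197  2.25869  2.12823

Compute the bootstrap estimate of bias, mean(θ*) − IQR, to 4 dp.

mean(θ*) = (1.55988 + 2.38366 + 2.33947 + 2.91717 + 2.80016 + 2.30197 + 2.25869 + 2.12823) / 8 = 2.33615
bias = 2.33615 − 2.35274

bias = −0.0166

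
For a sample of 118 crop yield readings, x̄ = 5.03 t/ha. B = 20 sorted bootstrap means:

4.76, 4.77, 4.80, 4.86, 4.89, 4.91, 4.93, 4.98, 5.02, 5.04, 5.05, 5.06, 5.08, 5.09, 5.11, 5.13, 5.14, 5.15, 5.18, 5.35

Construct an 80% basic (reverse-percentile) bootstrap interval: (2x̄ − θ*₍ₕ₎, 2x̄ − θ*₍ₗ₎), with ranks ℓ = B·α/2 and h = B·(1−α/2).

Percentile endpoints at ranks 2 and 18: θ*₍2₎ = 4.77, θ*₍18₎ = 5.15.
Basic interval reflects these around x̄:
  lower = 2 × 5.03 − 5.15 = 4.91
  upper = 2 × 5.03 − 4.77 = 5.29

(4.91, 5.29)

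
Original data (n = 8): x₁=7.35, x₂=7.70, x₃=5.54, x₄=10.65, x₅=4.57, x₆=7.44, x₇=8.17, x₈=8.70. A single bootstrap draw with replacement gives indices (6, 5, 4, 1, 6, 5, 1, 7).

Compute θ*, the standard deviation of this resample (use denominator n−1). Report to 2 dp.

Resample values: 7.44, 4.57, 10.65, 7.35, 7.44, 4.57, 7.35, 8.17.
Mean = 7.1925; sum of squared deviations = 26.8370
s² = 26.8370 / 7 = 3.8339
s = √3.8339 = 1.96

θ* = 1.96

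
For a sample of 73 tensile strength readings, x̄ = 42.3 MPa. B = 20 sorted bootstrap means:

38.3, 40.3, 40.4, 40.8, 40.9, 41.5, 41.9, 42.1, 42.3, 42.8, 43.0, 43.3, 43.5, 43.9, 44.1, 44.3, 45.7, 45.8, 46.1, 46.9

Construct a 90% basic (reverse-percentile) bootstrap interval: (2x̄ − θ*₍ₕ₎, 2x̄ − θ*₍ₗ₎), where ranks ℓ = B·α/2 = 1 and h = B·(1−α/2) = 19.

Percentile endpoints at ranks 1 and 19: θ*₍1₎ = 38.3, θ*₍19₎ = 46.1.
Basic interval reflects these around x̄:
  lower = 2 × 42.3 − 46.1 = 38.5
  upper = 2 × 42.3 − 38.3 = 46.3

(38.5, 46.3)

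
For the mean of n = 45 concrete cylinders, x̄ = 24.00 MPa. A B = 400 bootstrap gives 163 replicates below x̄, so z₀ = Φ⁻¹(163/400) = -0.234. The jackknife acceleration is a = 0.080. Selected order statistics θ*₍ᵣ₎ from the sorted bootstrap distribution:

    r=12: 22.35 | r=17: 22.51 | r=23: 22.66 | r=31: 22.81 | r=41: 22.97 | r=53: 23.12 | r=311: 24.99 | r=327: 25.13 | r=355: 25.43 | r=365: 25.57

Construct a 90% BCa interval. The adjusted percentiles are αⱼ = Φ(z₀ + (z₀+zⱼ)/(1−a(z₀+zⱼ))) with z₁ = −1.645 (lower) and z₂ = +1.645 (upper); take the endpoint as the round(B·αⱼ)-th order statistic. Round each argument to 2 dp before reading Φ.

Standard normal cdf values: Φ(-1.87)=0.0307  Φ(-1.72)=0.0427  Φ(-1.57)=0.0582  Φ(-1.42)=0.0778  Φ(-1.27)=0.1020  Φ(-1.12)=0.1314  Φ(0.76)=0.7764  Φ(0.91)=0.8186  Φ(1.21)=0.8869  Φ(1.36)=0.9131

(22.35, 25.57)

Lower: z₀ + z₁ = -0.234 + (-1.645) = -1.879; 1 − a(z₀+z₁) = 1 − (0.080)(-1.879) = 1.1503; argument = -0.234 + (-1.879)/1.1503 = -1.8675 → -1.87.
α₁ = Φ(-1.87) = 0.0307; rank = round(400 × 0.0307) = 12; θ*₍12₎ = 22.35.
Upper: z₀ + z₂ = 1.411; 1 − a(z₀+z₂) = 0.8871; argument = 1.3565 → 1.36; α₂ = 0.9131; rank = 365; θ*₍365₎ = 25.57.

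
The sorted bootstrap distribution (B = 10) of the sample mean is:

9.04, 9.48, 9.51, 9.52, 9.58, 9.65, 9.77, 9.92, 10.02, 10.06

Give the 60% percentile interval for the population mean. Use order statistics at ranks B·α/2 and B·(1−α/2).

(9.48, 9.92)

α = 0.40; lower rank = 10 × 0.200 = 2; upper rank = 10 × 0.800 = 8.
The 2nd smallest replicate is 9.48; the 8th is 9.92.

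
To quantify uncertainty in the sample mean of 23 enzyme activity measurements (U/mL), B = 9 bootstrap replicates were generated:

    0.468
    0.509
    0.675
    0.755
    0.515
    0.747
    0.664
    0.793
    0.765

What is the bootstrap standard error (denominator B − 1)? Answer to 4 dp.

Bootstrap SE is the standard deviation of the 9 replicate means.
Mean of replicates: (0.468 + 0.509 + 0.675 + 0.755 + 0.515 + 0.747 + 0.664 + 0.793 + 0.765) / 9 = 5.89100 / 9 = 0.65456
Sum of squared deviations: (−0.18656)² + (−0.14556)² + (+0.02044)² + (+0.10044)² + (−0.13956)² + (+0.09244)² + (+0.00944)² + (+0.13844)² + (+0.11044)² = 0.12597
Variance = 0.12597 / 8 = 0.01575
SE* = √0.01575

SE* = 0.1255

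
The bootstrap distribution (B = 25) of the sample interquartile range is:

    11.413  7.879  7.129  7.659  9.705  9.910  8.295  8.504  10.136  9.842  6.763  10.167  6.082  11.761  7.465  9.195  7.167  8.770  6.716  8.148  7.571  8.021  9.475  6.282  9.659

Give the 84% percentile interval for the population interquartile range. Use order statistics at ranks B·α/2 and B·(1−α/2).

(6.282, 10.167)

Sorted replicates: 6.082, 6.282, 6.716, 6.763, 7.129, 7.167, 7.465, 7.571, 7.659, 7.879, 8.021, 8.148, 8.295, 8.504, 8.770, 9.195, 9.475, 9.659, 9.705, 9.842, 9.910, 10.136, 10.167, 11.413, 11.761
α = 0.16; lower rank = 25 × 0.080 = 2; upper rank = 25 × 0.920 = 23.
The 2nd smallest replicate is 6.282; the 23rd is 10.167.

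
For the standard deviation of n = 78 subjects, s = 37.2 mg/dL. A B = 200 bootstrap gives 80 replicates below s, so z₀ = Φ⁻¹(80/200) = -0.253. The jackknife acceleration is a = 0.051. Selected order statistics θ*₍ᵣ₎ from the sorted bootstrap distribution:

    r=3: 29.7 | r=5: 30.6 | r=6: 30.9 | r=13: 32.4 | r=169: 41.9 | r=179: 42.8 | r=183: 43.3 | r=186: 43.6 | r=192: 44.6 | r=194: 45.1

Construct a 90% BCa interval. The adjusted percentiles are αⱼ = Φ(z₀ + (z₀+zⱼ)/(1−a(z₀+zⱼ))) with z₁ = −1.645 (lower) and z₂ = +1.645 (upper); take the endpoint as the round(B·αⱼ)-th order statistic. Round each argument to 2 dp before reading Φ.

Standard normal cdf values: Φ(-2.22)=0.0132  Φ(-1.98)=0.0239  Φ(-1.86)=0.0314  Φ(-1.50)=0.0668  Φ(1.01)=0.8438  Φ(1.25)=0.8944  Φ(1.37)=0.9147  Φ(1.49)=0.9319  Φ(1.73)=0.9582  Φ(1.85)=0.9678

Lower: z₀ + z₁ = -0.253 + (-1.645) = -1.898; 1 − a(z₀+z₁) = 1 − (0.051)(-1.898) = 1.0968; argument = -0.253 + (-1.898)/1.0968 = -1.9835 → -1.98.
α₁ = Φ(-1.98) = 0.0239; rank = round(200 × 0.0239) = 5; θ*₍5₎ = 30.6.
Upper: z₀ + z₂ = 1.392; 1 − a(z₀+z₂) = 0.9290; argument = 1.2454 → 1.25; α₂ = 0.8944; rank = 179; θ*₍179₎ = 42.8.

(30.6, 42.8)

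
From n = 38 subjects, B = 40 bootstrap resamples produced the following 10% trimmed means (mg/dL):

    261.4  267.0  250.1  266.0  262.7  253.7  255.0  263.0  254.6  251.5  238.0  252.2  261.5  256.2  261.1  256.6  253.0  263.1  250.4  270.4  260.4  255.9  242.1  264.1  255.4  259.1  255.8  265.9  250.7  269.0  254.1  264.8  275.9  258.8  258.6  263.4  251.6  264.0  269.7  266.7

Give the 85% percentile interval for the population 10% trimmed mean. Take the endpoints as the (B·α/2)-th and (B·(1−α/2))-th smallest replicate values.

(250.1, 269.0)

Sorted replicates: 238.0, 242.1, 250.1, 250.4, 250.7, 251.5, 251.6, 252.2, 253.0, 253.7, 254.1, 254.6, 255.0, 255.4, 255.8, 255.9, 256.2, 256.6, 258.6, 258.8, 259.1, 260.4, 261.1, 261.4, 261.5, 262.7, 263.0, 263.1, 263.4, 264.0, 264.1, 264.8, 265.9, 266.0, 266.7, 267.0, 269.0, 269.7, 270.4, 275.9
α = 0.15; lower rank = 40 × 0.075 = 3; upper rank = 40 × 0.925 = 37.
The 3rd smallest replicate is 250.1; the 37th is 269.0.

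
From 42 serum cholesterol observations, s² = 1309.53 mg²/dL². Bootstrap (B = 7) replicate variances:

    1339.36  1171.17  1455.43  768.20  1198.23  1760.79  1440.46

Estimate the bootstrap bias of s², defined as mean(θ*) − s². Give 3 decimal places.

bias = −4.724

mean(θ*) = (1339.36 + 1171.17 + 1455.43 + 768.20 + 1198.23 + 1760.79 + 1440.46) / 7 = 1304.8057
bias = 1304.8057 − 1309.53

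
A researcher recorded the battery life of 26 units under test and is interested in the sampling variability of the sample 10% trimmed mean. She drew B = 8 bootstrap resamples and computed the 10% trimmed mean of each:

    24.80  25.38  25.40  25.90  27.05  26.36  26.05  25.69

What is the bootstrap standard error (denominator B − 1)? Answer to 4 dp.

SE* = 0.6856

Bootstrap SE is the standard deviation of the 8 replicate 10% trimmed means.
Mean of replicates: (24.80 + 25.38 + 25.40 + 25.90 + 27.05 + 26.36 + 26.05 + 25.69) / 8 = 206.63000 / 8 = 25.82875
Sum of squared deviations: (−1.02875)² + (−0.44875)² + (−0.42875)² + (+0.07125)² + (+1.22125)² + (+0.53125)² + (+0.22125)² + (−0.13875)² = 3.29049
Variance = 3.29049 / 7 = 0.47007
SE* = √0.47007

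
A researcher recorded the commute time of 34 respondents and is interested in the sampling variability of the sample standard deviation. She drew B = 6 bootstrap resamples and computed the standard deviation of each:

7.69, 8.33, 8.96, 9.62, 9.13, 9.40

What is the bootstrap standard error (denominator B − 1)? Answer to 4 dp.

Bootstrap SE is the standard deviation of the 6 replicate standard deviations.
Mean of replicates: (7.69 + 8.33 + 8.96 + 9.62 + 9.13 + 9.40) / 6 = 53.13000 / 6 = 8.85500
Sum of squared deviations: (−1.16500)² + (−0.52500)² + (+0.10500)² + (+0.76500)² + (+0.27500)² + (+0.54500)² = 2.60175
Variance = 2.60175 / 5 = 0.52035
SE* = √0.52035

SE* = 0.7214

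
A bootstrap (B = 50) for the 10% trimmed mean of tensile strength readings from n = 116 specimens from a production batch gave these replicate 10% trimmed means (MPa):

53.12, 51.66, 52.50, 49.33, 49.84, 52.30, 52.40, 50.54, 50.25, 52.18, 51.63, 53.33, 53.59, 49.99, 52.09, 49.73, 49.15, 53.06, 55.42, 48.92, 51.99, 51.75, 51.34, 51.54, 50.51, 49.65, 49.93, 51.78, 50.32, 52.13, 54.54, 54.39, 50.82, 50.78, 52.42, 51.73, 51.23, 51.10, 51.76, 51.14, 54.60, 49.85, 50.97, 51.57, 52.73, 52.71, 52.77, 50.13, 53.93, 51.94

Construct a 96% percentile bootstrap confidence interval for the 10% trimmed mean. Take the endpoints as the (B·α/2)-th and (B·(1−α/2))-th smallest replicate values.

(48.92, 54.60)

Sorted replicates: 48.92, 49.15, 49.33, 49.65, 49.73, 49.84, 49.85, 49.93, 49.99, 50.13, 50.25, 50.32, 50.51, 50.54, 50.78, 50.82, 50.97, 51.10, 51.14, 51.23, 51.34, 51.54, 51.57, 51.63, 51.66, 51.73, 51.75, 51.76, 51.78, 51.94, 51.99, 52.09, 52.13, 52.18, 52.30, 52.40, 52.42, 52.50, 52.71, 52.73, 52.77, 53.06, 53.12, 53.33, 53.59, 53.93, 54.39, 54.54, 54.60, 55.42
α = 0.04; lower rank = 50 × 0.020 = 1; upper rank = 50 × 0.980 = 49.
The 1st smallest replicate is 48.92; the 49th is 54.60.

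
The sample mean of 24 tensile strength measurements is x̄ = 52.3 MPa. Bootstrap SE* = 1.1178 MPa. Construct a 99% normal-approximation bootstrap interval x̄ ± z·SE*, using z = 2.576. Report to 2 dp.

Margin = 2.576 × 1.1178 = 2.879
Interval: 52.3 ± 2.879

(49.42, 55.18)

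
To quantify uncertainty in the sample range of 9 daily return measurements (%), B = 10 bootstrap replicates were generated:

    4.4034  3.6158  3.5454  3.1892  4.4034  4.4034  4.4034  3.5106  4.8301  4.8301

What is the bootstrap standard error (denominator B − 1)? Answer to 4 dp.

SE* = 0.5917

Bootstrap SE is the standard deviation of the 10 replicate ranges.
Mean of replicates: (4.4034 + 3.6158 + 3.5454 + 3.1892 + 4.4034 + 4.4034 + 4.4034 + 3.5106 + 4.8301 + 4.8301) / 10 = 41.13480 / 10 = 4.11348
Sum of squared deviations: (+0.28992)² + (−0.49768)² + (−0.56808)² + (−0.92428)² + (+0.28992)² + (+0.28992)² + (+0.28992)² + (−0.60288)² + (+0.71662)² + (+0.71662)² = 3.15146
Variance = 3.15146 / 9 = 0.35016
SE* = √0.35016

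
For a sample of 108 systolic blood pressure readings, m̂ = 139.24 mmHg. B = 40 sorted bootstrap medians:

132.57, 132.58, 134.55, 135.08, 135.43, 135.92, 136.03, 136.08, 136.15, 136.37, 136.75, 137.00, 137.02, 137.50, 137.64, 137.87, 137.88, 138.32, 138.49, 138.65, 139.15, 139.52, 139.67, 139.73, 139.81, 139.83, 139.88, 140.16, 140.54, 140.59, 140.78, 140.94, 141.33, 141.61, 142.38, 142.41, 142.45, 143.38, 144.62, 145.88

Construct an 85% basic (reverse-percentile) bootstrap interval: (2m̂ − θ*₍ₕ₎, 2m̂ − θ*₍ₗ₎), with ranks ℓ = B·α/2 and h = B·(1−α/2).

(136.03, 143.93)

Percentile endpoints at ranks 3 and 37: θ*₍3₎ = 134.55, θ*₍37₎ = 142.45.
Basic interval reflects these around m̂:
  lower = 2 × 139.24 − 142.45 = 136.03
  upper = 2 × 139.24 − 134.55 = 143.93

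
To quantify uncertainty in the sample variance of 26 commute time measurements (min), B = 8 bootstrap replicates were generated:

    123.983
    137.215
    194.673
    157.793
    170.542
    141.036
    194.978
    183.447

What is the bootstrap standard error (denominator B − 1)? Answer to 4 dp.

SE* = 27.2487

Bootstrap SE is the standard deviation of the 8 replicate variances.
Mean of replicates: (123.983 + 137.215 + 194.673 + 157.793 + 170.542 + 141.036 + 194.978 + 183.447) / 8 = 1303.66700 / 8 = 162.95837
Sum of squared deviations: (−38.97537)² + (−25.74337)² + (+31.71463)² + (−5.16537)² + (+7.58363)² + (−21.92237)² + (+32.01963)² + (+20.48863)² = 5197.44178
Variance = 5197.44178 / 7 = 742.49168
SE* = √742.49168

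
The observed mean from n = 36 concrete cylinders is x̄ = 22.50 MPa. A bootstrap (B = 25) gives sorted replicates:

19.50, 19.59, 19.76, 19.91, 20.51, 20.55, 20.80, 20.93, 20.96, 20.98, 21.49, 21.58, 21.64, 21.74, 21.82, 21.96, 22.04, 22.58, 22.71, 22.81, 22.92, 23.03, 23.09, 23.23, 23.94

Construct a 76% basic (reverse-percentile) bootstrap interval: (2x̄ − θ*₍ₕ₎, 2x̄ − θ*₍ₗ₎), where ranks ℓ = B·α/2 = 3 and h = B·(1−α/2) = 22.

(21.97, 25.24)

Percentile endpoints at ranks 3 and 22: θ*₍3₎ = 19.76, θ*₍22₎ = 23.03.
Basic interval reflects these around x̄:
  lower = 2 × 22.50 − 23.03 = 21.97
  upper = 2 × 22.50 − 19.76 = 25.24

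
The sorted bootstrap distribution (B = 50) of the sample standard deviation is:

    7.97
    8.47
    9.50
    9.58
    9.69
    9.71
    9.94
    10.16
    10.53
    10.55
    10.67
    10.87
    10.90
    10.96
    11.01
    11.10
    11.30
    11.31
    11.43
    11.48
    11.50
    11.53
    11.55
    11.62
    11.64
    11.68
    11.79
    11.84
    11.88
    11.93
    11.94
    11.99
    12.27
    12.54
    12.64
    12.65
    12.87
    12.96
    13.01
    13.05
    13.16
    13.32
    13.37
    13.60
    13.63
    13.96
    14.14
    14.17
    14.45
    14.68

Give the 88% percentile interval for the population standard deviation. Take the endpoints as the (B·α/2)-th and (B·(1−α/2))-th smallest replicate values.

(9.50, 14.14)

α = 0.12; lower rank = 50 × 0.060 = 3; upper rank = 50 × 0.940 = 47.
The 3rd smallest replicate is 9.50; the 47th is 14.14.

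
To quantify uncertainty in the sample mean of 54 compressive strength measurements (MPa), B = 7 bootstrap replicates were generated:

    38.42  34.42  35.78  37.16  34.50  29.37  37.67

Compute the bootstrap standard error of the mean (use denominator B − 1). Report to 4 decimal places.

Bootstrap SE is the standard deviation of the 7 replicate means.
Mean of replicates: (38.42 + 34.42 + 35.78 + 37.16 + 34.50 + 29.37 + 37.67) / 7 = 247.32000 / 7 = 35.33143
Sum of squared deviations: (+3.08857)² + (−0.91143)² + (+0.44857)² + (+1.82857)² + (−0.83143)² + (−5.96143)² + (+2.33857)² = 55.61369
Variance = 55.61369 / 6 = 9.26895
SE* = √9.26895

SE* = 3.0445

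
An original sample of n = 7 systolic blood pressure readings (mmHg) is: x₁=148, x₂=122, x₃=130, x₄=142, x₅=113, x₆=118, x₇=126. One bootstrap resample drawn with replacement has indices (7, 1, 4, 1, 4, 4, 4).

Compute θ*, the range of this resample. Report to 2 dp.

θ* = 22.00

Resample values: 126, 148, 142, 148, 142, 142, 142.
Range = 148 − 126 = 22.00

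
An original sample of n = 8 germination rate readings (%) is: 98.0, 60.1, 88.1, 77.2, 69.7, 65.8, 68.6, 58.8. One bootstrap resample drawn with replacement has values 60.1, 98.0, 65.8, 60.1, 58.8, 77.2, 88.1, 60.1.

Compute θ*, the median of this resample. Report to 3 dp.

θ* = 62.950

Sorted: 58.8, 60.1, 60.1, 60.1, 65.8, 77.2, 88.1, 98.0
Median = average of the two middle values = 62.950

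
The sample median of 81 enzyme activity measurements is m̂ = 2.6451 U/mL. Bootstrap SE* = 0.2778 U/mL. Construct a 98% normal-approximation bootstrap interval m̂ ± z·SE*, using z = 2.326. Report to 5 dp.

Margin = 2.326 × 0.2778 = 0.646163
Interval: 2.6451 ± 0.646163

(1.99894, 3.29126)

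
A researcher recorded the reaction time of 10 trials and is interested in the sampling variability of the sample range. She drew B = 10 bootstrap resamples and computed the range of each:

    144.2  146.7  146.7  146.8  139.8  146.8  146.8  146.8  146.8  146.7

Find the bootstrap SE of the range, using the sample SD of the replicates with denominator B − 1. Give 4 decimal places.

Bootstrap SE is the standard deviation of the 10 replicate ranges.
Mean of replicates: (144.2 + 146.7 + 146.7 + 146.8 + 139.8 + 146.8 + 146.8 + 146.8 + 146.8 + 146.7) / 10 = 1458.10000 / 10 = 145.81000
Sum of squared deviations: (−1.61000)² + (+0.89000)² + (+0.89000)² + (+0.99000)² + (−6.01000)² + (+0.99000)² + (+0.99000)² + (+0.99000)² + (+0.99000)² + (+0.89000)² = 45.98900
Variance = 45.98900 / 9 = 5.10989
SE* = √5.10989

SE* = 2.2605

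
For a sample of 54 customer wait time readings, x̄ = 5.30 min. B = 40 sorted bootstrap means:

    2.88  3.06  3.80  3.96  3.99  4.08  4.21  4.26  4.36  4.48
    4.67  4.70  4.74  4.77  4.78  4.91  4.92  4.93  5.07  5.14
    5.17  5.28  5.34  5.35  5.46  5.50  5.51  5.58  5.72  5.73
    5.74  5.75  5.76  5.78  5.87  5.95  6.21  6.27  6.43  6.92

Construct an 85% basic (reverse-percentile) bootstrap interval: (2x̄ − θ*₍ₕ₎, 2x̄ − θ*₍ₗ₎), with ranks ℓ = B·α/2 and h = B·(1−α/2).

(4.39, 6.80)

Percentile endpoints at ranks 3 and 37: θ*₍3₎ = 3.80, θ*₍37₎ = 6.21.
Basic interval reflects these around x̄:
  lower = 2 × 5.30 − 6.21 = 4.39
  upper = 2 × 5.30 − 3.80 = 6.80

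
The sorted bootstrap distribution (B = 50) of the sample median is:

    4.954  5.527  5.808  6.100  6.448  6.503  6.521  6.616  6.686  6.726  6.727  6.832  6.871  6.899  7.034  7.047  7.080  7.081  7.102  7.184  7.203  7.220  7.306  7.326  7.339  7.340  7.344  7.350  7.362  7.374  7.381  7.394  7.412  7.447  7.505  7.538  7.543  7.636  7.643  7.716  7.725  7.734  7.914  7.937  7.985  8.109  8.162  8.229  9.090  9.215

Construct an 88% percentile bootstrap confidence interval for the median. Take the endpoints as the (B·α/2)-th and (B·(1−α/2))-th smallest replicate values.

(5.808, 8.162)

α = 0.12; lower rank = 50 × 0.060 = 3; upper rank = 50 × 0.940 = 47.
The 3rd smallest replicate is 5.808; the 47th is 8.162.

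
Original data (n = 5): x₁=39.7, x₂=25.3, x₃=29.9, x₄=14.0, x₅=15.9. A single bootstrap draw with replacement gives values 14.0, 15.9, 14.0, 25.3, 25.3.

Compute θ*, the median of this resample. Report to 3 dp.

Sorted: 14.0, 14.0, 15.9, 25.3, 25.3
Median = middle value = 15.900

θ* = 15.900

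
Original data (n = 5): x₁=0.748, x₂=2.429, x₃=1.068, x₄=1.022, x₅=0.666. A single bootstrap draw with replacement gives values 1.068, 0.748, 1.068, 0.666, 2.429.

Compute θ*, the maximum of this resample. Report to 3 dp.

θ* = 2.429

Maximum = 2.429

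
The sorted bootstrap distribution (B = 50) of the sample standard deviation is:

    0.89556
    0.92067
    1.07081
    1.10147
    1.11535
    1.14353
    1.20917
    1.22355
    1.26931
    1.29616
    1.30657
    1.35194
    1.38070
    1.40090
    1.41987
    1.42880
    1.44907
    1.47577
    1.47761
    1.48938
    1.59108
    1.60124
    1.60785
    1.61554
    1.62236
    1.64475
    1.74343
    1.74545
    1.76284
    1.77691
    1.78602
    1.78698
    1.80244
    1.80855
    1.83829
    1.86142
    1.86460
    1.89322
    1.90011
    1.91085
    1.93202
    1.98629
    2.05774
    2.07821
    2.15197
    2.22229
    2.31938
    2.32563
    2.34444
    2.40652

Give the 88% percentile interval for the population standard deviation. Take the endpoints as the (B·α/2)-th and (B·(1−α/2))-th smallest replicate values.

α = 0.12; lower rank = 50 × 0.060 = 3; upper rank = 50 × 0.940 = 47.
The 3rd smallest replicate is 1.07081; the 47th is 2.31938.

(1.07081, 2.31938)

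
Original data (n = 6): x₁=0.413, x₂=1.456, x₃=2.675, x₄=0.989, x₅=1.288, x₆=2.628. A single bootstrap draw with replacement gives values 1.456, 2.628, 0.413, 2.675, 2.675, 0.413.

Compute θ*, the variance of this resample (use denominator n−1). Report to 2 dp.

θ* = 1.23

Mean = 1.7100; sum of squared deviations = 6.1341
s² = 6.1341 / 5 = 1.2268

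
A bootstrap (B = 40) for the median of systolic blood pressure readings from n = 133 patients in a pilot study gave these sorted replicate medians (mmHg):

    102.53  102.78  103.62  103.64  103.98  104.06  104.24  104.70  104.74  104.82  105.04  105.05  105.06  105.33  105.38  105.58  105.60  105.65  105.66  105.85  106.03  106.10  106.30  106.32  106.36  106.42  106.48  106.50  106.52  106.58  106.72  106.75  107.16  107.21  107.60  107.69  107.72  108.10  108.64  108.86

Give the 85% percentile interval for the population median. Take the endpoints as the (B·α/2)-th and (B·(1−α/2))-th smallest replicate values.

α = 0.15; lower rank = 40 × 0.075 = 3; upper rank = 40 × 0.925 = 37.
The 3rd smallest replicate is 103.62; the 37th is 107.72.

(103.62, 107.72)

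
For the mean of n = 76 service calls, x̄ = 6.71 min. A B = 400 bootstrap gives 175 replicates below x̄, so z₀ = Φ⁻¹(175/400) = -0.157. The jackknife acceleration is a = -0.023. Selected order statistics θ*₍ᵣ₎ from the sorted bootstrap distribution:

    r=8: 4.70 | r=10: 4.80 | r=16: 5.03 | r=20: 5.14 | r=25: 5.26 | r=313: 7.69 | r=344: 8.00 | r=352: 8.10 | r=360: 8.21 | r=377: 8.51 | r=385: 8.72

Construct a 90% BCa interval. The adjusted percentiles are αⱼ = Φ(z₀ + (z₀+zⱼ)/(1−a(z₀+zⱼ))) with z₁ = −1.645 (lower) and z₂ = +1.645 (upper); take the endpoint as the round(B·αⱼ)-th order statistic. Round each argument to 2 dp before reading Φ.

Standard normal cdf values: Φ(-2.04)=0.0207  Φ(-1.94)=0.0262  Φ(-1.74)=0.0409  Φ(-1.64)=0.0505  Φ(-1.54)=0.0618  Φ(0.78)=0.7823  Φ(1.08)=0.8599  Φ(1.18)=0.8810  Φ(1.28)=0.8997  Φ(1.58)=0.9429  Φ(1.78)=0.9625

Lower: z₀ + z₁ = -0.157 + (-1.645) = -1.802; 1 − a(z₀+z₁) = 1 − (-0.023)(-1.802) = 0.9586; argument = -0.157 + (-1.802)/0.9586 = -2.0369 → -2.04.
α₁ = Φ(-2.04) = 0.0207; rank = round(400 × 0.0207) = 8; θ*₍8₎ = 4.70.
Upper: z₀ + z₂ = 1.488; 1 − a(z₀+z₂) = 1.0342; argument = 1.2818 → 1.28; α₂ = 0.8997; rank = 360; θ*₍360₎ = 8.21.

(4.70, 8.21)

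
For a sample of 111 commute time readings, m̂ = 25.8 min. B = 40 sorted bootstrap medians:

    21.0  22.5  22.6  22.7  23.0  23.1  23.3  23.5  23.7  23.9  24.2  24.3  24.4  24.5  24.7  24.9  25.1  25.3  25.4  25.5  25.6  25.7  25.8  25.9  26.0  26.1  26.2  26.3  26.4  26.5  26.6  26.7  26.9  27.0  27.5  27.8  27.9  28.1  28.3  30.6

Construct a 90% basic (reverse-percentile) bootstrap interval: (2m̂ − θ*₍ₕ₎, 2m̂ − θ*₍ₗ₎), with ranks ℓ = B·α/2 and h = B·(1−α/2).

Percentile endpoints at ranks 2 and 38: θ*₍2₎ = 22.5, θ*₍38₎ = 28.1.
Basic interval reflects these around m̂:
  lower = 2 × 25.8 − 28.1 = 23.5
  upper = 2 × 25.8 − 22.5 = 29.1

(23.5, 29.1)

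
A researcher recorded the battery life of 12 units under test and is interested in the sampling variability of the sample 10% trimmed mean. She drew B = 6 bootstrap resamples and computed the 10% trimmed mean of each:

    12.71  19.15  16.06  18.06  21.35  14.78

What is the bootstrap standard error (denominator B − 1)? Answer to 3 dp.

SE* = 3.127

Bootstrap SE is the standard deviation of the 6 replicate 10% trimmed means.
Mean of replicates: (12.71 + 19.15 + 16.06 + 18.06 + 21.35 + 14.78) / 6 = 102.1100 / 6 = 17.0183
Sum of squared deviations: (−4.3083)² + (+2.1317)² + (−0.9583)² + (+1.0417)² + (+4.3317)² + (−2.2383)² = 48.8827
Variance = 48.8827 / 5 = 9.7765
SE* = √9.7765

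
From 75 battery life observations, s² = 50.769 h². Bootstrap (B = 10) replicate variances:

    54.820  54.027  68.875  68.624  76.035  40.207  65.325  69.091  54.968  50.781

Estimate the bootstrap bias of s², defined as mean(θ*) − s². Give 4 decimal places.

mean(θ*) = (54.820 + 54.027 + 68.875 + 68.624 + 76.035 + 40.207 + 65.325 + 69.091 + 54.968 + 50.781) / 10 = 60.27530
bias = 60.27530 − 50.769

bias = +9.5063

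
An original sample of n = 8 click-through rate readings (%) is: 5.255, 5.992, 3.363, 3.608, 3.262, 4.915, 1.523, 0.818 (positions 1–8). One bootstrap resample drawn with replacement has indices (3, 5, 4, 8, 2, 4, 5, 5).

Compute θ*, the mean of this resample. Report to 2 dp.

Resample values: 3.363, 3.262, 3.608, 0.818, 5.992, 3.608, 3.262, 3.262.
Mean = (3.363 + 3.262 + 3.608 + 0.818 + 5.992 + 3.608 + 3.262 + 3.262) / 8 = 27.1750 / 8 = 3.40

θ* = 3.40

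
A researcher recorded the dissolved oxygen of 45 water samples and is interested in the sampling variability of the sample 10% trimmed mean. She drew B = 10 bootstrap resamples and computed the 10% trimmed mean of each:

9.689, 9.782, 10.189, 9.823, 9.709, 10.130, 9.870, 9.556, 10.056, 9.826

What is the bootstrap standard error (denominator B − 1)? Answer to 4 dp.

SE* = 0.2035

Bootstrap SE is the standard deviation of the 10 replicate 10% trimmed means.
Mean of replicates: (9.689 + 9.782 + 10.189 + 9.823 + 9.709 + 10.130 + 9.870 + 9.556 + 10.056 + 9.826) / 10 = 98.63000 / 10 = 9.86300
Sum of squared deviations: (−0.17400)² + (−0.08100)² + (+0.32600)² + (−0.04000)² + (−0.15400)² + (+0.26700)² + (+0.00700)² + (−0.30700)² + (+0.19300)² + (−0.03700)² = 0.37263
Variance = 0.37263 / 9 = 0.04140
SE* = √0.04140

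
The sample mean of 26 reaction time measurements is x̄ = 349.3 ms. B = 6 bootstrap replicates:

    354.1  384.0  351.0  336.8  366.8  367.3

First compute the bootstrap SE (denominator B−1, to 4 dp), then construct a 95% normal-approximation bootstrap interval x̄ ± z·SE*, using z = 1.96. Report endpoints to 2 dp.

(317.34, 381.26)

Mean of replicates = 360.0000; sum of squared deviations = 1329.5800; SE* = √(1329.5800/5) = 16.3069
Margin = 1.96 × 16.3069 = 31.962
Interval: 349.3 ± 31.962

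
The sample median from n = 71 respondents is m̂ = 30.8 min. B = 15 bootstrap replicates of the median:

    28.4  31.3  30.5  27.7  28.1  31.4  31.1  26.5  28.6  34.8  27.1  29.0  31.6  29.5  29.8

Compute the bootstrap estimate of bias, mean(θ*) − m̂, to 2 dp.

bias = −1.11

mean(θ*) = (28.4 + 31.3 + 30.5 + 27.7 + 28.1 + 31.4 + 31.1 + 26.5 + 28.6 + 34.8 + 27.1 + 29.0 + 31.6 + 29.5 + 29.8) / 15 = 29.693
bias = 29.693 − 30.8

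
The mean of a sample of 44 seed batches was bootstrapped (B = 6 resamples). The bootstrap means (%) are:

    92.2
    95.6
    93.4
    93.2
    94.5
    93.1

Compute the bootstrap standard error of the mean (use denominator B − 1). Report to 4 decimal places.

SE* = 1.1994

Bootstrap SE is the standard deviation of the 6 replicate means.
Mean of replicates: (92.2 + 95.6 + 93.4 + 93.2 + 94.5 + 93.1) / 6 = 562.00000 / 6 = 93.66667
Sum of squared deviations: (−1.46667)² + (+1.93333)² + (−0.26667)² + (−0.46667)² + (+0.83333)² + (−0.56667)² = 7.19333
Variance = 7.19333 / 5 = 1.43867
SE* = √1.43867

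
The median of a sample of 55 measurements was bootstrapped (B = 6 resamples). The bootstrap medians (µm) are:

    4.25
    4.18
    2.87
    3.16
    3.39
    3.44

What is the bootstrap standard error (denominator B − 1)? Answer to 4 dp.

SE* = 0.5548

Bootstrap SE is the standard deviation of the 6 replicate medians.
Mean of replicates: (4.25 + 4.18 + 2.87 + 3.16 + 3.39 + 3.44) / 6 = 21.29000 / 6 = 3.54833
Sum of squared deviations: (+0.70167)² + (+0.63167)² + (−0.67833)² + (−0.38833)² + (−0.15833)² + (−0.10833)² = 1.53908
Variance = 1.53908 / 5 = 0.30782
SE* = √0.30782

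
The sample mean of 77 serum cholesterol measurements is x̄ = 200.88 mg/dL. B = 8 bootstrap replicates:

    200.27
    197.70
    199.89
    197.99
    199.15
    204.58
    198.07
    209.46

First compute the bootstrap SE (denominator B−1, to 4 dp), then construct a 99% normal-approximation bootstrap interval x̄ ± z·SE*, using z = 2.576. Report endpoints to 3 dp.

Mean of replicates = 200.8888; sum of squared deviations = 118.0115; SE* = √(118.0115/7) = 4.1059
Margin = 2.576 × 4.1059 = 10.5768
Interval: 200.88 ± 10.5768

(190.303, 211.457)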